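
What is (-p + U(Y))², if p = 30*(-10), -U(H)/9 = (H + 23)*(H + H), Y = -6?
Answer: 4562496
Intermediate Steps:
U(H) = -18*H*(23 + H) (U(H) = -9*(H + 23)*(H + H) = -9*(23 + H)*2*H = -18*H*(23 + H))
p = -300
(-p + U(Y))² = (-1*(-300) - 18*(-6)*(23 - 6))² = (300 - 18*(-6)*17)² = (300 + 1836)² = 2136² = 4562496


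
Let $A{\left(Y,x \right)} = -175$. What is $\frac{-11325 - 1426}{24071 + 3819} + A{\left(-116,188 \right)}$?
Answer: $- \frac{4893501}{27890} \approx -175.46$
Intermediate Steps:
$\frac{-11325 - 1426}{24071 + 3819} + A{\left(-116,188 \right)} = \frac{-11325 - 1426}{24071 + 3819} - 175 = - \frac{12751}{27890} - 175 = - \frac{4893501}{27890}$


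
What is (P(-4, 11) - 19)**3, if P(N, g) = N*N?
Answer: -27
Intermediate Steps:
P(N, g) = N**2
(P(-4, 11) - 19)**3 = ((-4)**2 - 19)**3 = (16 - 19)**3 = (-3)**3 = -27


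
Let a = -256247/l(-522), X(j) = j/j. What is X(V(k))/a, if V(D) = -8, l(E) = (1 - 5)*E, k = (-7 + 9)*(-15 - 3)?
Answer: -2088/256247 ≈ -0.0081484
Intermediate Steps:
k = -36 (k = 2*(-18) = -36)
l(E) = -4*E
X(j) = 1
a = -256247/2088 (a = -256247/((-4*(-522))) = -256247/2088 ≈ -122.72)
X(V(k))/a = 1/(-256247/2088) = 1*(-2088/256247) = -2088/256247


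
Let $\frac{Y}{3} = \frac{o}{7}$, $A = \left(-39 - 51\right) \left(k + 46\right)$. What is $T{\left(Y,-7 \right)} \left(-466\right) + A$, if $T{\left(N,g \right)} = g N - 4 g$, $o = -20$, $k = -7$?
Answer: $-44518$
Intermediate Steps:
$A = -3510$ ($A = \left(-39 - 51\right) \left(-7 + 46\right) = \left(-90\right) 39 = -3510$)
$Y = - \frac{60}{7}$ ($Y = 3 \left(- \frac{20}{7}\right) = - \frac{60}{7} \approx -8.5714$)
$T{\left(N,g \right)} = - 4 g + N g$ ($T{\left(N,g \right)} = N g - 4 g = - 4 g + N g$)
$T{\left(Y,-7 \right)} \left(-466\right) + A = - 7 \left(-4 - \frac{60}{7}\right) \left(-466\right) - 3510 = \left(-7\right) \left(- \frac{88}{7}\right) \left(-466\right) - 3510 = 88 \left(-466\right) - 3510 = -41008 - 3510 = -44518$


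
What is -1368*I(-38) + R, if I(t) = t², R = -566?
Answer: -1975958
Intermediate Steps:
-1368*I(-38) + R = -1368*(-38)² - 566 = -1368*1444 - 566 = -1975392 - 566 = -1975958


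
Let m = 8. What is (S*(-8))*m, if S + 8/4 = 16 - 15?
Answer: 64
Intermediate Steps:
S = -1 (S = -2 + (16 - 15) = -2 + 1 = -1)
(S*(-8))*m = -1*(-8)*8 = 8*8 = 64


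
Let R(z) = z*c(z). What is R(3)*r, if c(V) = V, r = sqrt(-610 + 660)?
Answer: 45*sqrt(2) ≈ 63.640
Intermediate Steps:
r = 5*sqrt(2) (r = sqrt(50) = 5*sqrt(2) ≈ 7.0711)
R(z) = z**2 (R(z) = z*z = z**2)
R(3)*r = 3**2*(5*sqrt(2)) = 9*(5*sqrt(2)) = 45*sqrt(2)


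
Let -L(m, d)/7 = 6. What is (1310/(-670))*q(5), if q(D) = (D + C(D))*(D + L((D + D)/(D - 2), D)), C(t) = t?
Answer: 48470/67 ≈ 723.43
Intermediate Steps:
L(m, d) = -42 (L(m, d) = -7*6 = -42)
q(D) = 2*D*(-42 + D) (q(D) = (D + D)*(D - 42) = (2*D)*(-42 + D) = 2*D*(-42 + D))
(1310/(-670))*q(5) = (1310/(-670))*(2*5*(-42 + 5)) = (1310*(-1/670))*(2*5*(-37)) = -131/67*(-370) = 48470/67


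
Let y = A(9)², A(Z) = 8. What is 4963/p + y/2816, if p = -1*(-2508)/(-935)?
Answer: -1160087/627 ≈ -1850.2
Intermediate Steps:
y = 64 (y = 8² = 64)
p = -228/85 (p = 2508*(-1/935) = -228/85 ≈ -2.6824)
4963/p + y/2816 = 4963/(-228/85) + 64/2816 = 4963*(-85/228) + 64*(1/2816) = -421855/228 + 1/44 = -1160087/627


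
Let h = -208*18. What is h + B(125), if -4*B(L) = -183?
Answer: -14793/4 ≈ -3698.3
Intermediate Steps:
h = -3744
B(L) = 183/4 (B(L) = -¼*(-183) = 183/4)
h + B(125) = -3744 + 183/4 = -14793/4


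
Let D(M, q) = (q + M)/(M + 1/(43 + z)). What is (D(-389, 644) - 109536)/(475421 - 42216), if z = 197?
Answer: -10226232624/40443585595 ≈ -0.25285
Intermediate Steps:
D(M, q) = (M + q)/(1/240 + M) (D(M, q) = (q + M)/(M + 1/(43 + 197)) = (M + q)/(M + 1/240) = (M + q)/(1/240 + M))
(D(-389, 644) - 109536)/(475421 - 42216) = (240*(-389 + 644)/(1 + 240*(-389)) - 109536)/(475421 - 42216) = (240*255/(1 - 93360) - 109536)/433205 = (240*255/(-93359) - 109536)*(1/433205) = (240*(-1/93359)*255 - 109536)*(1/433205) = (-61200/93359 - 109536)*(1/433205) = -10226232624/93359*1/433205 = -10226232624/40443585595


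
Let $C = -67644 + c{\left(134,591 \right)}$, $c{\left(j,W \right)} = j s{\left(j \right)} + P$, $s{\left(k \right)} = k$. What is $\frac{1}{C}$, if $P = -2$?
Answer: $- \frac{1}{49690} \approx -2.0125 \cdot 10^{-5}$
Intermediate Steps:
$c{\left(j,W \right)} = -2 + j^{2}$ ($c{\left(j,W \right)} = j j - 2 = j^{2} - 2 = -2 + j^{2}$)
$C = -49690$ ($C = -67644 - \left(2 - 134^{2}\right) = -67644 + \left(-2 + 17956\right) = -67644 + 17954 = -49690$)
$\frac{1}{C} = \frac{1}{-49690} = - \frac{1}{49690}$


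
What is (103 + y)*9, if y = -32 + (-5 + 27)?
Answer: 837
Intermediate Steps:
y = -10 (y = -32 + 22 = -10)
(103 + y)*9 = (103 - 10)*9 = 93*9 = 837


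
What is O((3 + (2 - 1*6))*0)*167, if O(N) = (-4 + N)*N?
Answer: 0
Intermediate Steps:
O(N) = N*(-4 + N)
O((3 + (2 - 1*6))*0)*167 = (((3 + (2 - 1*6))*0)*(-4 + (3 + (2 - 1*6))*0))*167 = (((3 + (2 - 6))*0)*(-4 + (3 + (2 - 6))*0))*167 = (((3 - 4)*0)*(-4 + (3 - 4)*0))*167 = ((-1*0)*(-4 - 1*0))*167 = (0*(-4 + 0))*167 = (0*(-4))*167 = 0*167 = 0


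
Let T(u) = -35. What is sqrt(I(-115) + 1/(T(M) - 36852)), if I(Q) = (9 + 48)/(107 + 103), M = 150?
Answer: sqrt(1809484776470)/2582090 ≈ 0.52096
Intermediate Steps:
I(Q) = 19/70 (I(Q) = 57/210 = 57*(1/210) = 19/70)
sqrt(I(-115) + 1/(T(M) - 36852)) = sqrt(19/70 + 1/(-35 - 36852)) = sqrt(19/70 + 1/(-36887)) = sqrt(19/70 - 1/36887) = sqrt(700783/2582090) = sqrt(1809484776470)/2582090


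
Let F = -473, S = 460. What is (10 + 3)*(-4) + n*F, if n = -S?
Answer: 217528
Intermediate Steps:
n = -460 (n = -1*460 = -460)
(10 + 3)*(-4) + n*F = (10 + 3)*(-4) - 460*(-473) = 13*(-4) + 217580 = -52 + 217580 = 217528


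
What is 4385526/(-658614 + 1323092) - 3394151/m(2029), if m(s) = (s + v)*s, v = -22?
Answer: 7801706732800/1352944652517 ≈ 5.7665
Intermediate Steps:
m(s) = s*(-22 + s) (m(s) = (s - 22)*s = (-22 + s)*s = s*(-22 + s))
4385526/(-658614 + 1323092) - 3394151/m(2029) = 4385526/(-658614 + 1323092) - 3394151*1/(2029*(-22 + 2029)) = 4385526/664478 - 3394151/(2029*2007) = 4385526*(1/664478) - 3394151/4072203 = 2192763/332239 - 3394151*1/4072203 = 2192763/332239 - 3394151/4072203 = 7801706732800/1352944652517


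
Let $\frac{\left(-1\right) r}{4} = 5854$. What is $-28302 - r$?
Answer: $-4886$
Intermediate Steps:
$r = -23416$ ($r = \left(-4\right) 5854 = -23416$)
$-28302 - r = -28302 - -23416 = -28302 + 23416 = -4886$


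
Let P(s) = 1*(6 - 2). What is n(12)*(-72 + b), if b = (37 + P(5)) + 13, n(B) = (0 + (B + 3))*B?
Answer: -3240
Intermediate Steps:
P(s) = 4 (P(s) = 1*4 = 4)
n(B) = B*(3 + B) (n(B) = (0 + (3 + B))*B = (3 + B)*B = B*(3 + B))
b = 54 (b = (37 + 4) + 13 = 41 + 13 = 54)
n(12)*(-72 + b) = (12*(3 + 12))*(-72 + 54) = (12*15)*(-18) = 180*(-18) = -3240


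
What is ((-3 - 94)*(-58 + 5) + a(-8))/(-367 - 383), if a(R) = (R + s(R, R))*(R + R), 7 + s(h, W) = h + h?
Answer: -1879/250 ≈ -7.5160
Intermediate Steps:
s(h, W) = -7 + 2*h (s(h, W) = -7 + (h + h) = -7 + 2*h)
a(R) = 2*R*(-7 + 3*R) (a(R) = (R + (-7 + 2*R))*(R + R) = (-7 + 3*R)*(2*R) = 2*R*(-7 + 3*R))
((-3 - 94)*(-58 + 5) + a(-8))/(-367 - 383) = ((-3 - 94)*(-58 + 5) + 2*(-8)*(-7 + 3*(-8)))/(-367 - 383) = (-97*(-53) + 2*(-8)*(-7 - 24))/(-750) = (5141 + 2*(-8)*(-31))*(-1/750) = (5141 + 496)*(-1/750) = 5637*(-1/750) = -1879/250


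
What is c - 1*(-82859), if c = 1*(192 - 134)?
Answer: 82917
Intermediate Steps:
c = 58 (c = 1*58 = 58)
c - 1*(-82859) = 58 - 1*(-82859) = 58 + 82859 = 82917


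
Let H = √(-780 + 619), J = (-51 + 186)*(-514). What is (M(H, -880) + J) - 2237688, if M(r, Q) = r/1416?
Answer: -2307078 + I*√161/1416 ≈ -2.3071e+6 + 0.0089609*I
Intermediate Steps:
J = -69390 (J = 135*(-514) = -69390)
H = I*√161 (H = √(-161) = I*√161 ≈ 12.689*I)
M(r, Q) = r/1416 (M(r, Q) = r*(1/1416) = r/1416)
(M(H, -880) + J) - 2237688 = ((I*√161)/1416 - 69390) - 2237688 = (I*√161/1416 - 69390) - 2237688 = (-69390 + I*√161/1416) - 2237688 = -2307078 + I*√161/1416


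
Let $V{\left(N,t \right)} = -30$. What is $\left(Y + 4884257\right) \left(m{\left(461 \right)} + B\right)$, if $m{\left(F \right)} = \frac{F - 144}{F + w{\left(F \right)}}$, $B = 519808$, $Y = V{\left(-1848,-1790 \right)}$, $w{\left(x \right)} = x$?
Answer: $\frac{2340830715779511}{922} \approx 2.5389 \cdot 10^{12}$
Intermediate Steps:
$Y = -30$
$m{\left(F \right)} = \frac{-144 + F}{2 F}$ ($m{\left(F \right)} = \frac{F - 144}{F + F} = \frac{-144 + F}{2 F}$)
$\left(Y + 4884257\right) \left(m{\left(461 \right)} + B\right) = \left(-30 + 4884257\right) \left(\frac{-144 + 461}{2 \cdot 461} + 519808\right) = 4884227 \left(\frac{1}{2} \cdot \frac{1}{461} \cdot 317 + 519808\right) = 4884227 \left(\frac{317}{922} + 519808\right) = 4884227 \cdot \frac{479263293}{922} = \frac{2340830715779511}{922}$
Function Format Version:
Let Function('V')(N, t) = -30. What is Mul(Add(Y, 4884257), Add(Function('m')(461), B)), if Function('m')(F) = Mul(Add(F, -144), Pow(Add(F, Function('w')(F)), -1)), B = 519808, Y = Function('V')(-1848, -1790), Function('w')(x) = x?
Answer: Rational(2340830715779511, 922) ≈ 2.5389e+12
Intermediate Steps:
Y = -30
Function('m')(F) = Mul(Rational(1, 2), Pow(F, -1), Add(-144, F)) (Function('m')(F) = Mul(Add(F, -144), Pow(Add(F, F), -1)) = Mul(Add(-144, F), Pow(Mul(2, F), -1)) = Mul(Add(-144, F), Mul(Rational(1, 2), Pow(F, -1))) = Mul(Rational(1, 2), Pow(F, -1), Add(-144, F)))
Mul(Add(Y, 4884257), Add(Function('m')(461), B)) = Mul(Add(-30, 4884257), Add(Mul(Rational(1, 2), Pow(461, -1), Add(-144, 461)), 519808)) = Mul(4884227, Add(Mul(Rational(1, 2), Rational(1, 461), 317), 519808)) = Mul(4884227, Add(Rational(317, 922), 519808)) = Mul(4884227, Rational(479263293, 922)) = Rational(2340830715779511, 922)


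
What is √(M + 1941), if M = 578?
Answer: √2519 ≈ 50.190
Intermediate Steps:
√(M + 1941) = √(578 + 1941) = √2519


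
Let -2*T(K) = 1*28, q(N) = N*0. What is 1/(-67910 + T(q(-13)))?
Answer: -1/67924 ≈ -1.4722e-5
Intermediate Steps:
q(N) = 0
T(K) = -14 (T(K) = -28/2 = -½*28 = -14)
1/(-67910 + T(q(-13))) = 1/(-67910 - 14) = 1/(-67924) = -1/67924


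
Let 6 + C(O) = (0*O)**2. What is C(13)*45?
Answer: -270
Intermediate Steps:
C(O) = -6 (C(O) = -6 + (0*O)**2 = -6 + 0**2 = -6 + 0 = -6)
C(13)*45 = -6*45 = -270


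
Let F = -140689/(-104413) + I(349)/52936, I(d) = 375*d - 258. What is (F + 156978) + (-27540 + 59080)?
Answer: 1041999013411949/5527206568 ≈ 1.8852e+5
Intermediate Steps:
I(d) = -258 + 375*d
F = 21085625725/5527206568 (F = -140689/(-104413) + (-258 + 375*349)/52936 = -140689*(-1/104413) + (-258 + 130875)*(1/52936) = 140689/104413 + 130617*(1/52936) = 140689/104413 + 130617/52936 = 21085625725/5527206568 ≈ 3.8149)
(F + 156978) + (-27540 + 59080) = (21085625725/5527206568 + 156978) + (-27540 + 59080) = 867670918257229/5527206568 + 31540 = 1041999013411949/5527206568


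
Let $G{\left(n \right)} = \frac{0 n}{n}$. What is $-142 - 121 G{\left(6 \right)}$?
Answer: $-142$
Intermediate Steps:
$G{\left(n \right)} = 0$ ($G{\left(n \right)} = \frac{0}{n} = 0$)
$-142 - 121 G{\left(6 \right)} = -142 - 0 = -142 + 0 = -142$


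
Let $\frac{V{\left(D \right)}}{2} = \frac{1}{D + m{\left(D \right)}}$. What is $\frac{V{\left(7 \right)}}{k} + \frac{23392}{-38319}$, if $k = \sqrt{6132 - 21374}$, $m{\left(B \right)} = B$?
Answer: $- \frac{23392}{38319} - \frac{i \sqrt{15242}}{106694} \approx -0.61045 - 0.0011571 i$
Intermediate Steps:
$k = i \sqrt{15242}$ ($k = \sqrt{-15242} = i \sqrt{15242} \approx 123.46 i$)
$V{\left(D \right)} = \frac{1}{D}$ ($V{\left(D \right)} = \frac{2}{D + D} = \frac{2}{2 D} = 2 \frac{1}{2 D} = \frac{1}{D}$)
$\frac{V{\left(7 \right)}}{k} + \frac{23392}{-38319} = \frac{1}{7 i \sqrt{15242}} + \frac{23392}{-38319} = \frac{\left(- \frac{1}{15242}\right) i \sqrt{15242}}{7} + 23392 \left(- \frac{1}{38319}\right) = - \frac{i \sqrt{15242}}{106694} - \frac{23392}{38319} = - \frac{23392}{38319} - \frac{i \sqrt{15242}}{106694}$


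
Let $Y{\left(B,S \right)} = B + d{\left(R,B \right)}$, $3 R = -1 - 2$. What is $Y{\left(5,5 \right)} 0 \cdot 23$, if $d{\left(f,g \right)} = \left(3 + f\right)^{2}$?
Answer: $0$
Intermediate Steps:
$R = -1$ ($R = \frac{-1 - 2}{3} = \frac{1}{3} \left(-3\right) = -1$)
$Y{\left(B,S \right)} = 4 + B$ ($Y{\left(B,S \right)} = B + \left(3 - 1\right)^{2} = B + 2^{2} = B + 4 = 4 + B$)
$Y{\left(5,5 \right)} 0 \cdot 23 = \left(4 + 5\right) 0 \cdot 23 = 9 \cdot 0 \cdot 23 = 0 \cdot 23 = 0$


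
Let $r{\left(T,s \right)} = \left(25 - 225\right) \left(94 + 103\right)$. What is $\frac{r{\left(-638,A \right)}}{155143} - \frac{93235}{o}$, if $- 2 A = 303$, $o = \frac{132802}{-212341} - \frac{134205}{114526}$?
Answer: $\frac{351760431284211282630}{6780758422658251} \approx 51876.0$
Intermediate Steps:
$o = - \frac{43706505757}{24318565366}$ ($o = 132802 \left(- \frac{1}{212341}\right) - \frac{134205}{114526} = - \frac{132802}{212341} - \frac{134205}{114526} = - \frac{43706505757}{24318565366} \approx -1.7972$)
$A = - \frac{303}{2}$ ($A = \left(- \frac{1}{2}\right) 303 = - \frac{303}{2} \approx -151.5$)
$r{\left(T,s \right)} = -39400$ ($r{\left(T,s \right)} = \left(-200\right) 197 = -39400$)
$\frac{r{\left(-638,A \right)}}{155143} - \frac{93235}{o} = - \frac{39400}{155143} - \frac{93235}{- \frac{43706505757}{24318565366}} = \left(-39400\right) \frac{1}{155143} - - \frac{2267341441899010}{43706505757} = - \frac{39400}{155143} + \frac{2267341441899010}{43706505757} = \frac{351760431284211282630}{6780758422658251}$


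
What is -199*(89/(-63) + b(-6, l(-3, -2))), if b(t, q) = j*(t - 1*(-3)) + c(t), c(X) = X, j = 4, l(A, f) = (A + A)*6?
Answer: 243377/63 ≈ 3863.1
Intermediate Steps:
l(A, f) = 12*A (l(A, f) = (2*A)*6 = 12*A)
b(t, q) = 12 + 5*t (b(t, q) = 4*(t - 1*(-3)) + t = 4*(t + 3) + t = 4*(3 + t) + t = (12 + 4*t) + t = 12 + 5*t)
-199*(89/(-63) + b(-6, l(-3, -2))) = -199*(89/(-63) + (12 + 5*(-6))) = -199*(89*(-1/63) + (12 - 30)) = -199*(-89/63 - 18) = -199*(-1223/63) = 243377/63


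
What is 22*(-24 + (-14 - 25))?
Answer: -1386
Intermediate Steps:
22*(-24 + (-14 - 25)) = 22*(-24 - 39) = 22*(-63) = -1386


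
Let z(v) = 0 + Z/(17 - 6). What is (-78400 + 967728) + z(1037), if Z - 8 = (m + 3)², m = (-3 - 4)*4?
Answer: 9783241/11 ≈ 8.8939e+5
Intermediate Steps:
m = -28 (m = -7*4 = -28)
Z = 633 (Z = 8 + (-28 + 3)² = 8 + (-25)² = 8 + 625 = 633)
z(v) = 633/11 (z(v) = 0 + 633/(17 - 6) = 0 + 633/11 = 633/11)
(-78400 + 967728) + z(1037) = (-78400 + 967728) + 633/11 = 889328 + 633/11 = 9783241/11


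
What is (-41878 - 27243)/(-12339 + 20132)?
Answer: -69121/7793 ≈ -8.8696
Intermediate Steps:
(-41878 - 27243)/(-12339 + 20132) = -69121/7793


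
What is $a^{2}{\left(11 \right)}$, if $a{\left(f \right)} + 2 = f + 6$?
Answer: $225$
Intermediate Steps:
$a{\left(f \right)} = 4 + f$ ($a{\left(f \right)} = -2 + \left(f + 6\right) = -2 + \left(6 + f\right) = 4 + f$)
$a^{2}{\left(11 \right)} = \left(4 + 11\right)^{2} = 15^{2} = 225$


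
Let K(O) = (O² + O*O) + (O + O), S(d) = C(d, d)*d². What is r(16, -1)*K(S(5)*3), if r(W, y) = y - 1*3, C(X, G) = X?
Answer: -1128000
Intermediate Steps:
S(d) = d³ (S(d) = d*d² = d³)
r(W, y) = -3 + y (r(W, y) = y - 3 = -3 + y)
K(O) = 2*O + 2*O² (K(O) = (O² + O²) + 2*O = 2*O² + 2*O = 2*O + 2*O²)
r(16, -1)*K(S(5)*3) = (-3 - 1)*(2*(5³*3)*(1 + 5³*3)) = -8*125*3*(1 + 125*3) = -8*375*(1 + 375) = -8*375*376 = -4*282000 = -1128000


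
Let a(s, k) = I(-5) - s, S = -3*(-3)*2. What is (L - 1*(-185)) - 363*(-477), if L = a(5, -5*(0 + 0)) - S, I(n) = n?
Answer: 173308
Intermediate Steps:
S = 18 (S = 9*2 = 18)
a(s, k) = -5 - s
L = -28 (L = (-5 - 1*5) - 1*18 = (-5 - 5) - 18 = -10 - 18 = -28)
(L - 1*(-185)) - 363*(-477) = (-28 - 1*(-185)) - 363*(-477) = (-28 + 185) + 173151 = 157 + 173151 = 173308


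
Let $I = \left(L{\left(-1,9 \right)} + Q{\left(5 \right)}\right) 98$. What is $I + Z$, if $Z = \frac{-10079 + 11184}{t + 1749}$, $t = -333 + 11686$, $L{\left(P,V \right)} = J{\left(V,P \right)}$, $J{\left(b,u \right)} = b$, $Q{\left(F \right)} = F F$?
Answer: $\frac{43656969}{13102} \approx 3332.1$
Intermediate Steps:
$Q{\left(F \right)} = F^{2}$
$L{\left(P,V \right)} = V$
$t = 11353$
$Z = \frac{1105}{13102}$ ($Z = \frac{-10079 + 11184}{11353 + 1749} = \frac{1105}{13102} \approx 0.084338$)
$I = 3332$ ($I = \left(9 + 5^{2}\right) 98 = \left(9 + 25\right) 98 = 34 \cdot 98 = 3332$)
$I + Z = 3332 + \frac{1105}{13102} = \frac{43656969}{13102}$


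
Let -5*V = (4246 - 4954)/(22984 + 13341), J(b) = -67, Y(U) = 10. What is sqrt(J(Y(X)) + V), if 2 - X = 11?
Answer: I*sqrt(88401733255)/36325 ≈ 8.1851*I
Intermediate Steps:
X = -9 (X = 2 - 1*11 = 2 - 11 = -9)
V = 708/181625 (V = -(4246 - 4954)/(5*(22984 + 13341)) = -(-708)/(5*36325) = -1/5*(-708/36325) = 708/181625 ≈ 0.0038981)
sqrt(J(Y(X)) + V) = sqrt(-67 + 708/181625) = sqrt(-12168167/181625) = I*sqrt(88401733255)/36325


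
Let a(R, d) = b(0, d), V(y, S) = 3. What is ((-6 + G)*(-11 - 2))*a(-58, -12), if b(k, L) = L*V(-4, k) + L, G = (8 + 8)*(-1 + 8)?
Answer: 66144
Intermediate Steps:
G = 112 (G = 16*7 = 112)
b(k, L) = 4*L (b(k, L) = L*3 + L = 3*L + L = 4*L)
a(R, d) = 4*d
((-6 + G)*(-11 - 2))*a(-58, -12) = ((-6 + 112)*(-11 - 2))*(4*(-12)) = (106*(-13))*(-48) = -1378*(-48) = 66144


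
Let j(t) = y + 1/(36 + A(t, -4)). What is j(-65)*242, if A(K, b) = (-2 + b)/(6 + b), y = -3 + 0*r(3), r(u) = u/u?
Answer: -2156/3 ≈ -718.67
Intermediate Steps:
r(u) = 1
y = -3 (y = -3 + 0*1 = -3 + 0 = -3)
A(K, b) = (-2 + b)/(6 + b)
j(t) = -98/33 (j(t) = -3 + 1/(36 + (-2 - 4)/(6 - 4)) = -3 + 1/(36 - 6/2) = -3 + 1/(36 + (½)*(-6)) = -3 + 1/(36 - 3) = -3 + 1/33 = -98/33)
j(-65)*242 = -98/33*242 = -2156/3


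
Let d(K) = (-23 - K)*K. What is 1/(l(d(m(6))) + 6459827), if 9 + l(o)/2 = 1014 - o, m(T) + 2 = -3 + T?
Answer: 1/6461885 ≈ 1.5475e-7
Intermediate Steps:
m(T) = -5 + T (m(T) = -2 + (-3 + T) = -5 + T)
d(K) = K*(-23 - K)
l(o) = 2010 - 2*o (l(o) = -18 + 2*(1014 - o) = -18 + (2028 - 2*o) = 2010 - 2*o)
1/(l(d(m(6))) + 6459827) = 1/((2010 - (-2)*(-5 + 6)*(23 + (-5 + 6))) + 6459827) = 1/((2010 - (-2)*(23 + 1)) + 6459827) = 1/((2010 - (-2)*24) + 6459827) = 1/((2010 - 2*(-24)) + 6459827) = 1/((2010 + 48) + 6459827) = 1/(2058 + 6459827) = 1/6461885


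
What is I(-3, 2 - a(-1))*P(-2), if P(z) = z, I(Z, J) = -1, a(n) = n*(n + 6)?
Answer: 2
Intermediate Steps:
a(n) = n*(6 + n)
I(-3, 2 - a(-1))*P(-2) = -1*(-2) = 2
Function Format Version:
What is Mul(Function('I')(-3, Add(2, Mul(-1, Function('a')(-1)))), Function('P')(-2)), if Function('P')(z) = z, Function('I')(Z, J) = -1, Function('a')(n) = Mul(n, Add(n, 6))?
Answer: 2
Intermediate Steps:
Function('a')(n) = Mul(n, Add(6, n))
Mul(Function('I')(-3, Add(2, Mul(-1, Function('a')(-1)))), Function('P')(-2)) = Mul(-1, -2) = 2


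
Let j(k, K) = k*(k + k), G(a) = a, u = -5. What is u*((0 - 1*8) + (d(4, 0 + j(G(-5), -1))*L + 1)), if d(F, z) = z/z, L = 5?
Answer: 10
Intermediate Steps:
j(k, K) = 2*k² (j(k, K) = k*(2*k) = 2*k²)
d(F, z) = 1
u*((0 - 1*8) + (d(4, 0 + j(G(-5), -1))*L + 1)) = -5*((0 - 1*8) + (1*5 + 1)) = -5*((0 - 8) + (5 + 1)) = -5*(-8 + 6) = -5*(-2) = 10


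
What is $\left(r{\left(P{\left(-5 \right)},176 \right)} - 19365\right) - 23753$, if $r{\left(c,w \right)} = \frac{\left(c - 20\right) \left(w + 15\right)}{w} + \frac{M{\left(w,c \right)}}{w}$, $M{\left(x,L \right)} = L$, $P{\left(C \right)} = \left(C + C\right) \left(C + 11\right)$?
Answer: $- \frac{1901027}{44} \approx -43205.0$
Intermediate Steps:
$P{\left(C \right)} = 2 C \left(11 + C\right)$
$r{\left(c,w \right)} = \frac{c}{w} + \frac{\left(-20 + c\right) \left(15 + w\right)}{w}$ ($r{\left(c,w \right)} = \frac{\left(c - 20\right) \left(w + 15\right)}{w} + \frac{c}{w} = \frac{\left(-20 + c\right) \left(15 + w\right)}{w} + \frac{c}{w} = \frac{c}{w} + \frac{\left(-20 + c\right) \left(15 + w\right)}{w}$)
$\left(r{\left(P{\left(-5 \right)},176 \right)} - 19365\right) - 23753 = \left(\frac{-300 + 16 \cdot 2 \left(-5\right) \left(11 - 5\right) + 176 \left(-20 + 2 \left(-5\right) \left(11 - 5\right)\right)}{176} - 19365\right) - 23753 = \left(\frac{-300 + 16 \cdot 2 \left(-5\right) 6 + 176 \left(-20 + 2 \left(-5\right) 6\right)}{176} - 19365\right) - 23753 = \left(\frac{-300 + 16 \left(-60\right) + 176 \left(-20 - 60\right)}{176} - 19365\right) - 23753 = \left(\frac{-300 - 960 + 176 \left(-80\right)}{176} - 19365\right) - 23753 = \left(\frac{-300 - 960 - 14080}{176} - 19365\right) - 23753 = \left(\frac{1}{176} \left(-15340\right) - 19365\right) - 23753 = \left(- \frac{3835}{44} - 19365\right) - 23753 = - \frac{855895}{44} - 23753 = - \frac{1901027}{44}$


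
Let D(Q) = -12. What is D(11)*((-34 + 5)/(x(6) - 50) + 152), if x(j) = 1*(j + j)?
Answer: -34830/19 ≈ -1833.2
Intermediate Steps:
x(j) = 2*j (x(j) = 1*(2*j) = 2*j)
D(11)*((-34 + 5)/(x(6) - 50) + 152) = -12*((-34 + 5)/(2*6 - 50) + 152) = -12*(-29/(12 - 50) + 152) = -12*(-29/(-38) + 152) = -12*(-29*(-1/38) + 152) = -12*(29/38 + 152) = -12*5805/38 = -34830/19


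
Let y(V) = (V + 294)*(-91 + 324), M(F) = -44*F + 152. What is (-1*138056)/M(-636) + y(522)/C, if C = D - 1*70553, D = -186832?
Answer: -1703457707/301741015 ≈ -5.6454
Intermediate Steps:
M(F) = 152 - 44*F
y(V) = 68502 + 233*V (y(V) = (294 + V)*233 = 68502 + 233*V)
C = -257385 (C = -186832 - 1*70553 = -186832 - 70553 = -257385)
(-1*138056)/M(-636) + y(522)/C = (-1*138056)/(152 - 44*(-636)) + (68502 + 233*522)/(-257385) = -138056/(152 + 27984) + (68502 + 121626)*(-1/257385) = -138056/28136 + 190128*(-1/257385) = -138056*1/28136 - 63376/85795 = -17257/3517 - 63376/85795 = -1703457707/301741015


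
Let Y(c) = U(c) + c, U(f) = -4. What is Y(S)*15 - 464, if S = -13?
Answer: -719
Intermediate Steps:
Y(c) = -4 + c
Y(S)*15 - 464 = (-4 - 13)*15 - 464 = -17*15 - 464 = -255 - 464 = -719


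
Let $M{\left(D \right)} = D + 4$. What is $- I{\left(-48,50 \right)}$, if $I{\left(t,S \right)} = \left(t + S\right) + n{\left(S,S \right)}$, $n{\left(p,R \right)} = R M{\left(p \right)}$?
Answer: $-2702$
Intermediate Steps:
$M{\left(D \right)} = 4 + D$
$n{\left(p,R \right)} = R \left(4 + p\right)$
$I{\left(t,S \right)} = S + t + S \left(4 + S\right)$ ($I{\left(t,S \right)} = \left(t + S\right) + S \left(4 + S\right) = \left(S + t\right) + S \left(4 + S\right) = S + t + S \left(4 + S\right)$)
$- I{\left(-48,50 \right)} = - (50 - 48 + 50 \left(4 + 50\right)) = - (50 - 48 + 50 \cdot 54) = - (50 - 48 + 2700) = \left(-1\right) 2702 = -2702$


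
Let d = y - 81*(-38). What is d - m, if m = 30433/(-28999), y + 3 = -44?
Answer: 87926402/28999 ≈ 3032.1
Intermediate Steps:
y = -47 (y = -3 - 44 = -47)
d = 3031 (d = -47 - 81*(-38) = -47 + 3078 = 3031)
m = -30433/28999 (m = 30433*(-1/28999) = -30433/28999 ≈ -1.0494)
d - m = 3031 - 1*(-30433/28999) = 3031 + 30433/28999 = 87926402/28999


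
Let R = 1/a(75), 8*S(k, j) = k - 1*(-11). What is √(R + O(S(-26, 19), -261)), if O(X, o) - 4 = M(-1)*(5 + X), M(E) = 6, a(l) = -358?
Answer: √2915373/358 ≈ 4.7694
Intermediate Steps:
S(k, j) = 11/8 + k/8 (S(k, j) = (k - 1*(-11))/8 = (k + 11)/8 = (11 + k)/8 = 11/8 + k/8)
R = -1/358 (R = 1/(-358) = -1/358 ≈ -0.0027933)
O(X, o) = 34 + 6*X (O(X, o) = 4 + 6*(5 + X) = 4 + (30 + 6*X) = 34 + 6*X)
√(R + O(S(-26, 19), -261)) = √(-1/358 + (34 + 6*(11/8 + (⅛)*(-26)))) = √(-1/358 + (34 + 6*(11/8 - 13/4))) = √(-1/358 + (34 + 6*(-15/8))) = √(-1/358 + (34 - 45/4)) = √(-1/358 + 91/4) = √(16287/716) = √2915373/358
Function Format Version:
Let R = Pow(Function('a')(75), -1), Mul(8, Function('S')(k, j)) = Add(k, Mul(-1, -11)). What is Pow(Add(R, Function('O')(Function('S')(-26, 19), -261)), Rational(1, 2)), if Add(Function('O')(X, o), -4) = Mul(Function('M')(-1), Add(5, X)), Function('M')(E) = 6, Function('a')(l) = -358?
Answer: Mul(Rational(1, 358), Pow(2915373, Rational(1, 2))) ≈ 4.7694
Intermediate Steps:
Function('S')(k, j) = Add(Rational(11, 8), Mul(Rational(1, 8), k)) (Function('S')(k, j) = Mul(Rational(1, 8), Add(k, Mul(-1, -11))) = Mul(Rational(1, 8), Add(k, 11)) = Mul(Rational(1, 8), Add(11, k)) = Add(Rational(11, 8), Mul(Rational(1, 8), k)))
R = Rational(-1, 358) (R = Pow(-358, -1) = Rational(-1, 358) ≈ -0.0027933)
Function('O')(X, o) = Add(34, Mul(6, X)) (Function('O')(X, o) = Add(4, Mul(6, Add(5, X))) = Add(4, Add(30, Mul(6, X))) = Add(34, Mul(6, X)))
Pow(Add(R, Function('O')(Function('S')(-26, 19), -261)), Rational(1, 2)) = Pow(Add(Rational(-1, 358), Add(34, Mul(6, Add(Rational(11, 8), Mul(Rational(1, 8), -26))))), Rational(1, 2)) = Pow(Add(Rational(-1, 358), Add(34, Mul(6, Add(Rational(11, 8), Rational(-13, 4))))), Rational(1, 2)) = Pow(Add(Rational(-1, 358), Add(34, Mul(6, Rational(-15, 8)))), Rational(1, 2)) = Pow(Add(Rational(-1, 358), Add(34, Rational(-45, 4))), Rational(1, 2)) = Pow(Add(Rational(-1, 358), Rational(91, 4)), Rational(1, 2)) = Pow(Rational(16287, 716), Rational(1, 2)) = Mul(Rational(1, 358), Pow(2915373, Rational(1, 2)))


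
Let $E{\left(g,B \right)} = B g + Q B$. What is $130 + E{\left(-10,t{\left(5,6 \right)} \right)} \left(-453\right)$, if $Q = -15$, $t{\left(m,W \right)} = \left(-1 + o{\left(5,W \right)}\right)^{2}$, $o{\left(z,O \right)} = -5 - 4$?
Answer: $1132630$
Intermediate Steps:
$o{\left(z,O \right)} = -9$ ($o{\left(z,O \right)} = -5 - 4 = -9$)
$t{\left(m,W \right)} = 100$ ($t{\left(m,W \right)} = \left(-1 - 9\right)^{2} = \left(-10\right)^{2} = 100$)
$E{\left(g,B \right)} = - 15 B + B g$ ($E{\left(g,B \right)} = B g - 15 B = - 15 B + B g$)
$130 + E{\left(-10,t{\left(5,6 \right)} \right)} \left(-453\right) = 130 + 100 \left(-15 - 10\right) \left(-453\right) = 130 + 100 \left(-25\right) \left(-453\right) = 130 - -1132500 = 130 + 1132500 = 1132630$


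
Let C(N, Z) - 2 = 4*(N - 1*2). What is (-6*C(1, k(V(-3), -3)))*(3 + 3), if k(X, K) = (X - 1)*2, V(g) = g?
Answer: 72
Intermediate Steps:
k(X, K) = -2 + 2*X (k(X, K) = (-1 + X)*2 = -2 + 2*X)
C(N, Z) = -6 + 4*N (C(N, Z) = 2 + 4*(N - 1*2) = 2 + 4*(N - 2) = 2 + 4*(-2 + N) = 2 + (-8 + 4*N) = -6 + 4*N)
(-6*C(1, k(V(-3), -3)))*(3 + 3) = (-6*(-6 + 4*1))*(3 + 3) = -6*(-6 + 4)*6 = -6*(-2)*6 = 12*6 = 72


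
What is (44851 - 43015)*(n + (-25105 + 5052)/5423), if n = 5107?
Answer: 271720224/29 ≈ 9.3697e+6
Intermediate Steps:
(44851 - 43015)*(n + (-25105 + 5052)/5423) = (44851 - 43015)*(5107 + (-25105 + 5052)/5423) = 1836*(5107 - 20053*1/5423) = 1836*(5107 - 1823/493) = 1836*(2515928/493) = 271720224/29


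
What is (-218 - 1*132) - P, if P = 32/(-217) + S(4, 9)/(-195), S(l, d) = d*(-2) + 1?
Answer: -14807699/42315 ≈ -349.94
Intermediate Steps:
S(l, d) = 1 - 2*d (S(l, d) = -2*d + 1 = 1 - 2*d)
P = -2551/42315 (P = 32/(-217) + (1 - 2*9)/(-195) = 32*(-1/217) + (1 - 18)*(-1/195) = -32/217 - 17*(-1/195) = -32/217 + 17/195 = -2551/42315 ≈ -0.060286)
(-218 - 1*132) - P = (-218 - 1*132) - 1*(-2551/42315) = (-218 - 132) + 2551/42315 = -350 + 2551/42315 = -14807699/42315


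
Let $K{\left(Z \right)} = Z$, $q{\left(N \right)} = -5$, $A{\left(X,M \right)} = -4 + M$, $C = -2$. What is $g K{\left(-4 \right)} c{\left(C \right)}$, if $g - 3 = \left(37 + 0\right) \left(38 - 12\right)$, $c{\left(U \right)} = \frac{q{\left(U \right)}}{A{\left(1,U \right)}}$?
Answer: $- \frac{9650}{3} \approx -3216.7$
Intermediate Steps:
$c{\left(U \right)} = - \frac{5}{-4 + U}$
$g = 965$ ($g = 3 + \left(37 + 0\right) \left(38 - 12\right) = 3 + 37 \cdot 26 = 3 + 962 = 965$)
$g K{\left(-4 \right)} c{\left(C \right)} = 965 \left(-4\right) \left(- \frac{5}{-4 - 2}\right) = - 3860 \left(- \frac{5}{-6}\right) = - 3860 \left(\left(-5\right) \left(- \frac{1}{6}\right)\right) = \left(-3860\right) \frac{5}{6} = - \frac{9650}{3}$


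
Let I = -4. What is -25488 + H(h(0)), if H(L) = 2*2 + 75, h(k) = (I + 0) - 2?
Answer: -25409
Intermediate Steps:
h(k) = -6 (h(k) = (-4 + 0) - 2 = -4 - 2 = -6)
H(L) = 79 (H(L) = 4 + 75 = 79)
-25488 + H(h(0)) = -25488 + 79 = -25409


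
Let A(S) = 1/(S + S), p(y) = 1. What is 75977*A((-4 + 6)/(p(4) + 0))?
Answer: 75977/4 ≈ 18994.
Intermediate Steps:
A(S) = 1/(2*S)
75977*A((-4 + 6)/(p(4) + 0)) = 75977*(1/(2*(((-4 + 6)/(1 + 0))))) = 75977*(1/(2*((2/1)))) = 75977*(1/(2*((2*1)))) = 75977*((1/2)/2) = 75977*((1/2)*(1/2)) = 75977*(1/4) = 75977/4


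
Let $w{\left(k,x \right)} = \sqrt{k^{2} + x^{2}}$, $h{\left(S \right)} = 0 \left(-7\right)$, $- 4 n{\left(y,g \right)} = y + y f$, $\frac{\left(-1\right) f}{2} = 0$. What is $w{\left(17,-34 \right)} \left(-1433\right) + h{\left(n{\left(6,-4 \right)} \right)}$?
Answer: $- 24361 \sqrt{5} \approx -54473.0$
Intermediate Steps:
$f = 0$ ($f = \left(-2\right) 0 = 0$)
$n{\left(y,g \right)} = - \frac{y}{4}$ ($n{\left(y,g \right)} = - \frac{y + y 0}{4} = - \frac{y + 0}{4} = - \frac{y}{4}$)
$h{\left(S \right)} = 0$
$w{\left(17,-34 \right)} \left(-1433\right) + h{\left(n{\left(6,-4 \right)} \right)} = \sqrt{17^{2} + \left(-34\right)^{2}} \left(-1433\right) + 0 = \sqrt{289 + 1156} \left(-1433\right) + 0 = \sqrt{1445} \left(-1433\right) + 0 = 17 \sqrt{5} \left(-1433\right) + 0 = - 24361 \sqrt{5} + 0 = - 24361 \sqrt{5}$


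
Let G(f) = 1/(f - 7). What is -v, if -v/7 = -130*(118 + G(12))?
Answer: -107562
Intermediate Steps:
G(f) = 1/(-7 + f)
v = 107562 (v = -(-910)*(118 + 1/(-7 + 12)) = -(-910)*(118 + 1/5) = -(-910)*(118 + ⅕) = -(-910)*591/5 = -7*(-15366) = 107562)
-v = -1*107562 = -107562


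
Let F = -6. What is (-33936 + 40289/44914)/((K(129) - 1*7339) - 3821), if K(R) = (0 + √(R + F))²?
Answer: 1524161215/495715818 ≈ 3.0747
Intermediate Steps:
K(R) = -6 + R (K(R) = (0 + √(R - 6))² = (0 + √(-6 + R))² = (√(-6 + R))² = -6 + R)
(-33936 + 40289/44914)/((K(129) - 1*7339) - 3821) = (-33936 + 40289/44914)/(((-6 + 129) - 1*7339) - 3821) = (-33936 + 40289*(1/44914))/((123 - 7339) - 3821) = (-33936 + 40289/44914)/(-7216 - 3821) = -1524161215/44914/(-11037) = -1524161215/44914*(-1/11037) = 1524161215/495715818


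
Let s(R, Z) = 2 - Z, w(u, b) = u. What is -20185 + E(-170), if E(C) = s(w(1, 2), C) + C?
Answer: -20183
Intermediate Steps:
E(C) = 2 (E(C) = (2 - C) + C = 2)
-20185 + E(-170) = -20185 + 2 = -20183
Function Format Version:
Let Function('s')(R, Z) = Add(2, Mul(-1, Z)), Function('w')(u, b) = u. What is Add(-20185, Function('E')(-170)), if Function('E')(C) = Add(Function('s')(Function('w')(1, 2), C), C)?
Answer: -20183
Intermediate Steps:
Function('E')(C) = 2 (Function('E')(C) = Add(Add(2, Mul(-1, C)), C) = 2)
Add(-20185, Function('E')(-170)) = Add(-20185, 2) = -20183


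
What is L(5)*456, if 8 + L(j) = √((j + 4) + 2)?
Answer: -3648 + 456*√11 ≈ -2135.6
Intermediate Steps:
L(j) = -8 + √(6 + j) (L(j) = -8 + √((j + 4) + 2) = -8 + √((4 + j) + 2) = -8 + √(6 + j))
L(5)*456 = (-8 + √(6 + 5))*456 = (-8 + √11)*456 = -3648 + 456*√11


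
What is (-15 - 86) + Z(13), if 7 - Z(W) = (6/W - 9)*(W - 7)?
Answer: -556/13 ≈ -42.769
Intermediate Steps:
Z(W) = 7 - (-9 + 6/W)*(-7 + W) (Z(W) = 7 - (6/W - 9)*(W - 7) = 7 - (-9 + 6/W)*(-7 + W))
(-15 - 86) + Z(13) = (-15 - 86) + (-62 + 9*13 + 42/13) = -101 + (-62 + 117 + 42*(1/13)) = -101 + (-62 + 117 + 42/13) = -101 + 757/13 = -556/13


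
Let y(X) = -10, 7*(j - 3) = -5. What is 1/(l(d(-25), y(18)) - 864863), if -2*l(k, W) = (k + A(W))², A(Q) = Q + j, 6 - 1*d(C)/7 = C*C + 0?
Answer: -98/1008004799 ≈ -9.7222e-8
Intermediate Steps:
j = 16/7 (j = 3 + (⅐)*(-5) = 3 - 5/7 = 16/7 ≈ 2.2857)
d(C) = 42 - 7*C² (d(C) = 42 - 7*(C*C + 0) = 42 - 7*(C² + 0) = 42 - 7*C²)
A(Q) = 16/7 + Q (A(Q) = Q + 16/7 = 16/7 + Q)
l(k, W) = -(16/7 + W + k)²/2 (l(k, W) = -(k + (16/7 + W))²/2 = -(16/7 + W + k)²/2)
1/(l(d(-25), y(18)) - 864863) = 1/(-(16 + 7*(-10) + 7*(42 - 7*(-25)²))²/98 - 864863) = 1/(-(16 - 70 + 7*(42 - 7*625))²/98 - 864863) = 1/(-(16 - 70 + 7*(42 - 4375))²/98 - 864863) = 1/(-(16 - 70 + 7*(-4333))²/98 - 864863) = 1/(-(16 - 70 - 30331)²/98 - 864863) = 1/(-1/98*(-30385)² - 864863) = 1/(-1/98*923248225 - 864863) = 1/(-923248225/98 - 864863) = 1/(-1008004799/98) = -98/1008004799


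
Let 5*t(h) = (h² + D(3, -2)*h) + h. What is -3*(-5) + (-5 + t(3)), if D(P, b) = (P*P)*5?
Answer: 197/5 ≈ 39.400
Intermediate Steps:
D(P, b) = 5*P² (D(P, b) = P²*5 = 5*P²)
t(h) = h²/5 + 46*h/5 (t(h) = ((h² + (5*3²)*h) + h)/5 = ((h² + (5*9)*h) + h)/5 = ((h² + 45*h) + h)/5 = (h² + 46*h)/5 = h²/5 + 46*h/5)
-3*(-5) + (-5 + t(3)) = -3*(-5) + (-5 + (⅕)*3*(46 + 3)) = 15 + (-5 + (⅕)*3*49) = 15 + (-5 + 147/5) = 15 + 122/5 = 197/5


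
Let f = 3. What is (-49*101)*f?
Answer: -14847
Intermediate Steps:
(-49*101)*f = -49*101*3 = -4949*3 = -14847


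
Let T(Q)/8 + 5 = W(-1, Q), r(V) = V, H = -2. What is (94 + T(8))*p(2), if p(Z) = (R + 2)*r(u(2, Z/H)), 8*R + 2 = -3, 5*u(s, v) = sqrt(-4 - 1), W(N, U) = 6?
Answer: 561*I*sqrt(5)/20 ≈ 62.722*I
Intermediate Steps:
u(s, v) = I*sqrt(5)/5 (u(s, v) = sqrt(-4 - 1)/5 = sqrt(-5)/5 = (I*sqrt(5))/5 = I*sqrt(5)/5)
R = -5/8 (R = -1/4 + (1/8)*(-3) = -1/4 - 3/8 = -5/8 ≈ -0.62500)
T(Q) = 8 (T(Q) = -40 + 8*6 = -40 + 48 = 8)
p(Z) = 11*I*sqrt(5)/40 (p(Z) = (-5/8 + 2)*(I*sqrt(5)/5) = 11*(I*sqrt(5)/5)/8 = 11*I*sqrt(5)/40)
(94 + T(8))*p(2) = (94 + 8)*(11*I*sqrt(5)/40) = 102*(11*I*sqrt(5)/40) = 561*I*sqrt(5)/20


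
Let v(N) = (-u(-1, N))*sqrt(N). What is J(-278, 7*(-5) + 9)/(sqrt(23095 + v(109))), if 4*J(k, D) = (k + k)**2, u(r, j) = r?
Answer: 77284/sqrt(23095 + sqrt(109)) ≈ 508.43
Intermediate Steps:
J(k, D) = k**2 (J(k, D) = (k + k)**2/4 = (2*k)**2/4 = (4*k**2)/4 = k**2)
v(N) = sqrt(N) (v(N) = (-1*(-1))*sqrt(N) = 1*sqrt(N) = sqrt(N))
J(-278, 7*(-5) + 9)/(sqrt(23095 + v(109))) = (-278)**2/(sqrt(23095 + sqrt(109))) = 77284/sqrt(23095 + sqrt(109))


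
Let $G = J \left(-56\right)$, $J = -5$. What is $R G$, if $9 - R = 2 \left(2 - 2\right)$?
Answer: $2520$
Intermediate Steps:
$G = 280$ ($G = \left(-5\right) \left(-56\right) = 280$)
$R = 9$ ($R = 9 - 2 \left(2 - 2\right) = 9 - 2 \cdot 0 = 9 - 0 = 9 + 0 = 9$)
$R G = 9 \cdot 280 = 2520$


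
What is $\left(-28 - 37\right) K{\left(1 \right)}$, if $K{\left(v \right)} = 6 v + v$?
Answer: $-455$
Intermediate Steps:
$K{\left(v \right)} = 7 v$
$\left(-28 - 37\right) K{\left(1 \right)} = \left(-28 - 37\right) 7 \cdot 1 = \left(-65\right) 7 = -455$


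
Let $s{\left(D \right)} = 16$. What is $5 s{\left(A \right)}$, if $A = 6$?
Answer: $80$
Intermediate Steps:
$5 s{\left(A \right)} = 5 \cdot 16 = 80$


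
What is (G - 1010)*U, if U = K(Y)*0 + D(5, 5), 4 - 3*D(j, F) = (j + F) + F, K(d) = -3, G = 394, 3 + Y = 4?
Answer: 6776/3 ≈ 2258.7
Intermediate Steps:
Y = 1 (Y = -3 + 4 = 1)
D(j, F) = 4/3 - 2*F/3 - j/3 (D(j, F) = 4/3 - ((j + F) + F)/3 = 4/3 - ((F + j) + F)/3 = 4/3 - (j + 2*F)/3 = 4/3 + (-2*F/3 - j/3) = 4/3 - 2*F/3 - j/3)
U = -11/3 (U = -3*0 + (4/3 - ⅔*5 - ⅓*5) = 0 + (4/3 - 10/3 - 5/3) = 0 - 11/3 = -11/3 ≈ -3.6667)
(G - 1010)*U = (394 - 1010)*(-11/3) = -616*(-11/3) = 6776/3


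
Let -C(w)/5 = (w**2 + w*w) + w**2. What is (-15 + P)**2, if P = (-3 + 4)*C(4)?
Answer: 65025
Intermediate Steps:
C(w) = -15*w**2 (C(w) = -5*((w**2 + w*w) + w**2) = -5*((w**2 + w**2) + w**2) = -5*(2*w**2 + w**2) = -15*w**2)
P = -240 (P = (-3 + 4)*(-15*4**2) = 1*(-15*16) = 1*(-240) = -240)
(-15 + P)**2 = (-15 - 240)**2 = (-255)**2 = 65025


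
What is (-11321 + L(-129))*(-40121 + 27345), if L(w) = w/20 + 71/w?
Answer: 93348613754/645 ≈ 1.4473e+8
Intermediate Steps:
L(w) = 71/w + w/20 (L(w) = w*(1/20) + 71/w = w/20 + 71/w = 71/w + w/20)
(-11321 + L(-129))*(-40121 + 27345) = (-11321 + (71/(-129) + (1/20)*(-129)))*(-40121 + 27345) = (-11321 + (71*(-1/129) - 129/20))*(-12776) = (-11321 + (-71/129 - 129/20))*(-12776) = (-11321 - 18061/2580)*(-12776) = -29226241/2580*(-12776) = 93348613754/645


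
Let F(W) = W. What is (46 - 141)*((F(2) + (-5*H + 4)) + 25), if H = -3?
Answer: -4370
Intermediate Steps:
(46 - 141)*((F(2) + (-5*H + 4)) + 25) = (46 - 141)*((2 + (-5*(-3) + 4)) + 25) = -95*((2 + (15 + 4)) + 25) = -95*((2 + 19) + 25) = -95*(21 + 25) = -95*46 = -4370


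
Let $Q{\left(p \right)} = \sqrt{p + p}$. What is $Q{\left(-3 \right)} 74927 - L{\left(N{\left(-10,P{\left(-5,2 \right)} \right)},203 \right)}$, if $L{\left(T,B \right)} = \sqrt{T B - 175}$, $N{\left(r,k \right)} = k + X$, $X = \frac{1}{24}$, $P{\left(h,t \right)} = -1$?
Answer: $\frac{i \left(- 7 \sqrt{1086} + 899124 \sqrt{6}\right)}{12} \approx 1.8351 \cdot 10^{5} i$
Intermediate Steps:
$X = \frac{1}{24} \approx 0.041667$
$Q{\left(p \right)} = \sqrt{2} \sqrt{p}$ ($Q{\left(p \right)} = \sqrt{2 p} = \sqrt{2} \sqrt{p}$)
$N{\left(r,k \right)} = \frac{1}{24} + k$ ($N{\left(r,k \right)} = k + \frac{1}{24} = \frac{1}{24} + k$)
$L{\left(T,B \right)} = \sqrt{-175 + B T}$ ($L{\left(T,B \right)} = \sqrt{B T - 175} = \sqrt{-175 + B T}$)
$Q{\left(-3 \right)} 74927 - L{\left(N{\left(-10,P{\left(-5,2 \right)} \right)},203 \right)} = \sqrt{2} \sqrt{-3} \cdot 74927 - \sqrt{-175 + 203 \left(\frac{1}{24} - 1\right)} = \sqrt{2} i \sqrt{3} \cdot 74927 - \sqrt{-175 + 203 \left(- \frac{23}{24}\right)} = i \sqrt{6} \cdot 74927 - \sqrt{-175 - \frac{4669}{24}} = 74927 i \sqrt{6} - \sqrt{- \frac{8869}{24}} = 74927 i \sqrt{6} - \frac{7 i \sqrt{1086}}{12}$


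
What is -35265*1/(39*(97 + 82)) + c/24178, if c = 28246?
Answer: -109241974/28131103 ≈ -3.8833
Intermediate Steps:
-35265*1/(39*(97 + 82)) + c/24178 = -35265*1/(39*(97 + 82)) + 28246/24178 = -35265/(179*39) + 28246*(1/24178) = -35265/6981 + 14123/12089 = -35265*1/6981 + 14123/12089 = -11755/2327 + 14123/12089 = -109241974/28131103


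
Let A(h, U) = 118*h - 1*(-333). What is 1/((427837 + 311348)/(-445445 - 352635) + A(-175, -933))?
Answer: -159616/3243066109 ≈ -4.9218e-5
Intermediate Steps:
A(h, U) = 333 + 118*h (A(h, U) = 118*h + 333 = 333 + 118*h)
1/((427837 + 311348)/(-445445 - 352635) + A(-175, -933)) = 1/((427837 + 311348)/(-445445 - 352635) + (333 + 118*(-175))) = 1/(739185/(-798080) + (333 - 20650)) = 1/(739185*(-1/798080) - 20317) = 1/(-147837/159616 - 20317) = 1/(-3243066109/159616) = -159616/3243066109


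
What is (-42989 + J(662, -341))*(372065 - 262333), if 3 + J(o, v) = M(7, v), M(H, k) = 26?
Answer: -4714745112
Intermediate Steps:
J(o, v) = 23 (J(o, v) = -3 + 26 = 23)
(-42989 + J(662, -341))*(372065 - 262333) = (-42989 + 23)*(372065 - 262333) = -42966*109732 = -4714745112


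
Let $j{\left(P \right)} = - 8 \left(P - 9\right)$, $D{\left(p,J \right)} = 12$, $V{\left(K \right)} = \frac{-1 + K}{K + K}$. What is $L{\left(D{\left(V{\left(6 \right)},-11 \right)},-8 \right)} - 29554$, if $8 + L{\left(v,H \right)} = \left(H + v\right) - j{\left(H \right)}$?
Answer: $-29694$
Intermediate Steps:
$V{\left(K \right)} = \frac{-1 + K}{2 K}$
$j{\left(P \right)} = 72 - 8 P$ ($j{\left(P \right)} = - 8 \left(-9 + P\right) = 72 - 8 P$)
$L{\left(v,H \right)} = -80 + v + 9 H$ ($L{\left(v,H \right)} = -8 - \left(72 - v - 9 H\right) = -8 + \left(\left(H + v\right) + \left(-72 + 8 H\right)\right) = -8 + \left(-72 + v + 9 H\right) = -80 + v + 9 H$)
$L{\left(D{\left(V{\left(6 \right)},-11 \right)},-8 \right)} - 29554 = \left(-80 + 12 + 9 \left(-8\right)\right) - 29554 = \left(-80 + 12 - 72\right) - 29554 = -140 - 29554 = -29694$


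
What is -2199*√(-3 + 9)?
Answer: -2199*√6 ≈ -5386.4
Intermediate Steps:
-2199*√(-3 + 9) = -2199*√6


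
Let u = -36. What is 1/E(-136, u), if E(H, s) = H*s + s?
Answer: 1/4860 ≈ 0.00020576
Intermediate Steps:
E(H, s) = s + H*s
1/E(-136, u) = 1/(-36*(1 - 136)) = 1/(-36*(-135)) = 1/4860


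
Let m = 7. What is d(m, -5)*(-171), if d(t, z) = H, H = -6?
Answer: 1026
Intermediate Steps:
d(t, z) = -6
d(m, -5)*(-171) = -6*(-171) = 1026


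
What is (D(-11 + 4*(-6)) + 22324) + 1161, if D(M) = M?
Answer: 23450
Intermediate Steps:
(D(-11 + 4*(-6)) + 22324) + 1161 = ((-11 + 4*(-6)) + 22324) + 1161 = ((-11 - 24) + 22324) + 1161 = (-35 + 22324) + 1161 = 22289 + 1161 = 23450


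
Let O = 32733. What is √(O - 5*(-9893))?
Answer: √82198 ≈ 286.70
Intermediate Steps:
√(O - 5*(-9893)) = √(32733 - 5*(-9893)) = √(32733 + 49465) = √82198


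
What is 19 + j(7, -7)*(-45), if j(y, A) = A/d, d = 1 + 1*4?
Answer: 82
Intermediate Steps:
d = 5 (d = 1 + 4 = 5)
j(y, A) = A/5
19 + j(7, -7)*(-45) = 19 + ((⅕)*(-7))*(-45) = 19 - 7/5*(-45) = 19 + 63 = 82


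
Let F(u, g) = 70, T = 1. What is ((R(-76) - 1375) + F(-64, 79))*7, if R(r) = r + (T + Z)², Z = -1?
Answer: -9667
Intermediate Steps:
R(r) = r (R(r) = r + (1 - 1)² = r + 0² = r + 0 = r)
((R(-76) - 1375) + F(-64, 79))*7 = ((-76 - 1375) + 70)*7 = (-1451 + 70)*7 = -1381*7 = -9667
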